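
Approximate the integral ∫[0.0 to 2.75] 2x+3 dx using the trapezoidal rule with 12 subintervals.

f(x) = 2x+3
a = 0.0, b = 2.75, n = 12
h = (b - a)/n = 0.229167

Trapezoidal rule: (h/2)[f(x₀) + 2f(x₁) + 2f(x₂) + ... + f(xₙ)]

x_0 = 0.0000, f(x_0) = 3.000000, coefficient = 1
x_1 = 0.2292, f(x_1) = 3.458333, coefficient = 2
x_2 = 0.4583, f(x_2) = 3.916667, coefficient = 2
x_3 = 0.6875, f(x_3) = 4.375000, coefficient = 2
x_4 = 0.9167, f(x_4) = 4.833333, coefficient = 2
x_5 = 1.1458, f(x_5) = 5.291667, coefficient = 2
x_6 = 1.3750, f(x_6) = 5.750000, coefficient = 2
x_7 = 1.6042, f(x_7) = 6.208333, coefficient = 2
x_8 = 1.8333, f(x_8) = 6.666667, coefficient = 2
x_9 = 2.0625, f(x_9) = 7.125000, coefficient = 2
x_10 = 2.2917, f(x_10) = 7.583333, coefficient = 2
x_11 = 2.5208, f(x_11) = 8.041667, coefficient = 2
x_12 = 2.7500, f(x_12) = 8.500000, coefficient = 1

I ≈ (0.229167/2) × 138.000000 = 15.812500
Exact value: 15.812500
Error: 0.000000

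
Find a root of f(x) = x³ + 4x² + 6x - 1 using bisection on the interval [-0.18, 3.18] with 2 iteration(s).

f(x) = x³ + 4x² + 6x - 1
Initial interval: [-0.18, 3.18]

Iteration 1:
  c_1 = (-0.180000 + 3.180000)/2 = 1.500000
  f(c_1) = f(1.500000) = 20.375000
  f(a) × f(c) < 0, new interval: [-0.180000, 1.500000]
Iteration 2:
  c_2 = (-0.180000 + 1.500000)/2 = 0.660000
  f(c_2) = f(0.660000) = 4.989896
  f(a) × f(c) < 0, new interval: [-0.180000, 0.660000]

After 2 iteration(s), the approximation is c_2 = 0.660000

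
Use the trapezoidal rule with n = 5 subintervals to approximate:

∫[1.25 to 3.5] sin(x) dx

f(x) = sin(x)
a = 1.25, b = 3.5, n = 5
h = (b - a)/n = 0.450000

Trapezoidal rule: (h/2)[f(x₀) + 2f(x₁) + 2f(x₂) + ... + f(xₙ)]

x_0 = 1.2500, f(x_0) = 0.948985, coefficient = 1
x_1 = 1.7000, f(x_1) = 0.991665, coefficient = 2
x_2 = 2.1500, f(x_2) = 0.836899, coefficient = 2
x_3 = 2.6000, f(x_3) = 0.515501, coefficient = 2
x_4 = 3.0500, f(x_4) = 0.091465, coefficient = 2
x_5 = 3.5000, f(x_5) = -0.350783, coefficient = 1

I ≈ (0.450000/2) × 5.469261 = 1.230584
Exact value: 1.251779
Error: 0.021195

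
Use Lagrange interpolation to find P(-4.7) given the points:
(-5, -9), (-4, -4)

Lagrange interpolation formula:
P(x) = Σ yᵢ × Lᵢ(x)
where Lᵢ(x) = Π_{j≠i} (x - xⱼ)/(xᵢ - xⱼ)

L_0(-4.7) = (-4.7 - (-4))/(-5 - (-4)) = 0.700000
L_1(-4.7) = (-4.7 - (-5))/(-4 - (-5)) = 0.300000

P(-4.7) = (-9)×L_0(-4.7) + (-4)×L_1(-4.7)
P(-4.7) = -7.500000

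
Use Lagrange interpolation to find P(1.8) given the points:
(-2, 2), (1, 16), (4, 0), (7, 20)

Lagrange interpolation formula:
P(x) = Σ yᵢ × Lᵢ(x)
where Lᵢ(x) = Π_{j≠i} (x - xⱼ)/(xᵢ - xⱼ)

L_0(1.8) = (1.8 - 1)/(-2 - 1) × (1.8 - 4)/(-2 - 4) × (1.8 - 7)/(-2 - 7) = -0.056494
L_1(1.8) = (1.8 - (-2))/(1 - (-2)) × (1.8 - 4)/(1 - 4) × (1.8 - 7)/(1 - 7) = 0.805037
L_2(1.8) = (1.8 - (-2))/(4 - (-2)) × (1.8 - 1)/(4 - 1) × (1.8 - 7)/(4 - 7) = 0.292741
L_3(1.8) = (1.8 - (-2))/(7 - (-2)) × (1.8 - 1)/(7 - 1) × (1.8 - 4)/(7 - 4) = -0.041284

P(1.8) = 2×L_0(1.8) + 16×L_1(1.8) + 0×L_2(1.8) + 20×L_3(1.8)
P(1.8) = 11.941926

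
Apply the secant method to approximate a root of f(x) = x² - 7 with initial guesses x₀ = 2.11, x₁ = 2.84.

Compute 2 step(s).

f(x) = x² - 7
x₀ = 2.11, x₁ = 2.84

Secant formula: x_{n+1} = x_n - f(x_n)(x_n - x_{n-1})/(f(x_n) - f(x_{n-1}))

Iteration 1:
  f(2.110000) = -2.547900
  f(2.840000) = 1.065600
  x_2 = 2.840000 - 1.065600×(2.840000 - 2.110000)/(1.065600 - (-2.547900))
       = 2.624727
Iteration 2:
  f(2.840000) = 1.065600
  f(2.624727) = -0.110807
  x_3 = 2.624727 - (-0.110807)×(2.624727 - 2.840000)/(-0.110807 - 1.065600)
       = 2.645004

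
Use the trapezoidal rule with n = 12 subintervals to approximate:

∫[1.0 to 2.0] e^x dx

f(x) = e^x
a = 1.0, b = 2.0, n = 12
h = (b - a)/n = 0.083333

Trapezoidal rule: (h/2)[f(x₀) + 2f(x₁) + 2f(x₂) + ... + f(xₙ)]

x_0 = 1.0000, f(x_0) = 2.718282, coefficient = 1
x_1 = 1.0833, f(x_1) = 2.954512, coefficient = 2
x_2 = 1.1667, f(x_2) = 3.211271, coefficient = 2
x_3 = 1.2500, f(x_3) = 3.490343, coefficient = 2
x_4 = 1.3333, f(x_4) = 3.793668, coefficient = 2
x_5 = 1.4167, f(x_5) = 4.123353, coefficient = 2
x_6 = 1.5000, f(x_6) = 4.481689, coefficient = 2
x_7 = 1.5833, f(x_7) = 4.871166, coefficient = 2
x_8 = 1.6667, f(x_8) = 5.294490, coefficient = 2
x_9 = 1.7500, f(x_9) = 5.754603, coefficient = 2
x_10 = 1.8333, f(x_10) = 6.254701, coefficient = 2
x_11 = 1.9167, f(x_11) = 6.798260, coefficient = 2
x_12 = 2.0000, f(x_12) = 7.389056, coefficient = 1

I ≈ (0.083333/2) × 112.163447 = 4.673477
Exact value: 4.670774
Error: 0.002703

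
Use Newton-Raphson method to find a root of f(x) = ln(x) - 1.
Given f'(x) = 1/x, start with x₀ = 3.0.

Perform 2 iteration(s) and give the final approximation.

f(x) = ln(x) - 1
f'(x) = 1/x
x₀ = 3.0

Newton-Raphson formula: x_{n+1} = x_n - f(x_n)/f'(x_n)

Iteration 1:
  f(3.000000) = 0.098612
  f'(3.000000) = 0.333333
  x_1 = 3.000000 - 0.098612/0.333333 = 2.704163
Iteration 2:
  f(2.704163) = -0.005208
  f'(2.704163) = 0.369800
  x_2 = 2.704163 - (-0.005208)/0.369800 = 2.718245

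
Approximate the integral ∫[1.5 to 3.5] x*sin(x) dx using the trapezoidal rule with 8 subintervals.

f(x) = x*sin(x)
a = 1.5, b = 3.5, n = 8
h = (b - a)/n = 0.250000

Trapezoidal rule: (h/2)[f(x₀) + 2f(x₁) + 2f(x₂) + ... + f(xₙ)]

x_0 = 1.5000, f(x_0) = 1.496242, coefficient = 1
x_1 = 1.7500, f(x_1) = 1.721975, coefficient = 2
x_2 = 2.0000, f(x_2) = 1.818595, coefficient = 2
x_3 = 2.2500, f(x_3) = 1.750665, coefficient = 2
x_4 = 2.5000, f(x_4) = 1.496180, coefficient = 2
x_5 = 2.7500, f(x_5) = 1.049568, coefficient = 2
x_6 = 3.0000, f(x_6) = 0.423360, coefficient = 2
x_7 = 3.2500, f(x_7) = -0.351634, coefficient = 2
x_8 = 3.5000, f(x_8) = -1.227741, coefficient = 1

I ≈ (0.250000/2) × 16.085919 = 2.010740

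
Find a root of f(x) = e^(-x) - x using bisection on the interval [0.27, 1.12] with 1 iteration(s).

f(x) = e^(-x) - x
Initial interval: [0.27, 1.12]

Iteration 1:
  c_1 = (0.270000 + 1.120000)/2 = 0.695000
  f(c_1) = f(0.695000) = -0.195926
  f(a) × f(c) < 0, new interval: [0.270000, 0.695000]

After 1 iteration(s), the approximation is c_1 = 0.695000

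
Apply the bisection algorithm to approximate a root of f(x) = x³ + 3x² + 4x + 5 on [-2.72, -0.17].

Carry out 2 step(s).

f(x) = x³ + 3x² + 4x + 5
Initial interval: [-2.72, -0.17]

Iteration 1:
  c_1 = (-2.720000 + (-0.170000))/2 = -1.445000
  f(c_1) = f(-1.445000) = 2.466879
  f(a) × f(c) < 0, new interval: [-2.720000, -1.445000]
Iteration 2:
  c_2 = (-2.720000 + (-1.445000))/2 = -2.082500
  f(c_2) = f(-2.082500) = 0.649020
  f(a) × f(c) < 0, new interval: [-2.720000, -2.082500]

After 2 iteration(s), the approximation is c_2 = -2.082500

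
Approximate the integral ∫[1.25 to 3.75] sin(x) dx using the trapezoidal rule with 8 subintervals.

f(x) = sin(x)
a = 1.25, b = 3.75, n = 8
h = (b - a)/n = 0.312500

Trapezoidal rule: (h/2)[f(x₀) + 2f(x₁) + 2f(x₂) + ... + f(xₙ)]

x_0 = 1.2500, f(x_0) = 0.948985, coefficient = 1
x_1 = 1.5625, f(x_1) = 0.999966, coefficient = 2
x_2 = 1.8750, f(x_2) = 0.954086, coefficient = 2
x_3 = 2.1875, f(x_3) = 0.815789, coefficient = 2
x_4 = 2.5000, f(x_4) = 0.598472, coefficient = 2
x_5 = 2.8125, f(x_5) = 0.323185, coefficient = 2
x_6 = 3.1250, f(x_6) = 0.016592, coefficient = 2
x_7 = 3.4375, f(x_7) = -0.291608, coefficient = 2
x_8 = 3.7500, f(x_8) = -0.571561, coefficient = 1

I ≈ (0.312500/2) × 7.210386 = 1.126623
Exact value: 1.135882
Error: 0.009259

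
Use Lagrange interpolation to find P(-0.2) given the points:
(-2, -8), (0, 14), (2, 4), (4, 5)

Lagrange interpolation formula:
P(x) = Σ yᵢ × Lᵢ(x)
where Lᵢ(x) = Π_{j≠i} (x - xⱼ)/(xᵢ - xⱼ)

L_0(-0.2) = (-0.2 - 0)/(-2 - 0) × (-0.2 - 2)/(-2 - 2) × (-0.2 - 4)/(-2 - 4) = 0.038500
L_1(-0.2) = (-0.2 - (-2))/(0 - (-2)) × (-0.2 - 2)/(0 - 2) × (-0.2 - 4)/(0 - 4) = 1.039500
L_2(-0.2) = (-0.2 - (-2))/(2 - (-2)) × (-0.2 - 0)/(2 - 0) × (-0.2 - 4)/(2 - 4) = -0.094500
L_3(-0.2) = (-0.2 - (-2))/(4 - (-2)) × (-0.2 - 0)/(4 - 0) × (-0.2 - 2)/(4 - 2) = 0.016500

P(-0.2) = (-8)×L_0(-0.2) + 14×L_1(-0.2) + 4×L_2(-0.2) + 5×L_3(-0.2)
P(-0.2) = 13.949500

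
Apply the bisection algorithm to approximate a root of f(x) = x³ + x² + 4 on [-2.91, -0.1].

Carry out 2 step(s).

f(x) = x³ + x² + 4
Initial interval: [-2.91, -0.1]

Iteration 1:
  c_1 = (-2.910000 + (-0.100000))/2 = -1.505000
  f(c_1) = f(-1.505000) = 2.856162
  f(a) × f(c) < 0, new interval: [-2.910000, -1.505000]
Iteration 2:
  c_2 = (-2.910000 + (-1.505000))/2 = -2.207500
  f(c_2) = f(-2.207500) = -1.884215
  f(a) × f(c) ≥ 0, new interval: [-2.207500, -1.505000]

After 2 iteration(s), the approximation is c_2 = -2.207500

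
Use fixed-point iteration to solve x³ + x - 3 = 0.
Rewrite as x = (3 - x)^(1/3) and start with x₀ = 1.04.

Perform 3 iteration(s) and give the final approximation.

Equation: x³ + x - 3 = 0
Fixed-point form: x = (3 - x)^(1/3)
x₀ = 1.04

x_1 = g(1.040000) = 1.251465
x_2 = g(1.251465) = 1.204735
x_3 = g(1.204735) = 1.215373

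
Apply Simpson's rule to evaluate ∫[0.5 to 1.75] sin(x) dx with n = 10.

f(x) = sin(x)
a = 0.5, b = 1.75, n = 10
h = (b - a)/n = 0.125000

Simpson's rule: (h/3)[f(x₀) + 4f(x₁) + 2f(x₂) + ... + f(xₙ)]

x_0 = 0.5000, f(x_0) = 0.479426, coefficient = 1
x_1 = 0.6250, f(x_1) = 0.585097, coefficient = 4
x_2 = 0.7500, f(x_2) = 0.681639, coefficient = 2
x_3 = 0.8750, f(x_3) = 0.767544, coefficient = 4
x_4 = 1.0000, f(x_4) = 0.841471, coefficient = 2
x_5 = 1.1250, f(x_5) = 0.902268, coefficient = 4
x_6 = 1.2500, f(x_6) = 0.948985, coefficient = 2
x_7 = 1.3750, f(x_7) = 0.980893, coefficient = 4
x_8 = 1.5000, f(x_8) = 0.997495, coefficient = 2
x_9 = 1.6250, f(x_9) = 0.998531, coefficient = 4
x_10 = 1.7500, f(x_10) = 0.983986, coefficient = 1

I ≈ (0.125000/3) × 25.339921 = 1.055830
Exact value: 1.055829
Error: 0.000001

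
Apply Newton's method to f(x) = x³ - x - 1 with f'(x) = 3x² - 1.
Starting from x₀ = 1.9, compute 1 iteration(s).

f(x) = x³ - x - 1
f'(x) = 3x² - 1
x₀ = 1.9

Newton-Raphson formula: x_{n+1} = x_n - f(x_n)/f'(x_n)

Iteration 1:
  f(1.900000) = 3.959000
  f'(1.900000) = 9.830000
  x_1 = 1.900000 - 3.959000/9.830000 = 1.497253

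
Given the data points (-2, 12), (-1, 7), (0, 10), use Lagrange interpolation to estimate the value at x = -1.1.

Lagrange interpolation formula:
P(x) = Σ yᵢ × Lᵢ(x)
where Lᵢ(x) = Π_{j≠i} (x - xⱼ)/(xᵢ - xⱼ)

L_0(-1.1) = (-1.1 - (-1))/(-2 - (-1)) × (-1.1 - 0)/(-2 - 0) = 0.055000
L_1(-1.1) = (-1.1 - (-2))/(-1 - (-2)) × (-1.1 - 0)/(-1 - 0) = 0.990000
L_2(-1.1) = (-1.1 - (-2))/(0 - (-2)) × (-1.1 - (-1))/(0 - (-1)) = -0.045000

P(-1.1) = 12×L_0(-1.1) + 7×L_1(-1.1) + 10×L_2(-1.1)
P(-1.1) = 7.140000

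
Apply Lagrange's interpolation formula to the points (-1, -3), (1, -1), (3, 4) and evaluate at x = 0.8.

Lagrange interpolation formula:
P(x) = Σ yᵢ × Lᵢ(x)
where Lᵢ(x) = Π_{j≠i} (x - xⱼ)/(xᵢ - xⱼ)

L_0(0.8) = (0.8 - 1)/(-1 - 1) × (0.8 - 3)/(-1 - 3) = 0.055000
L_1(0.8) = (0.8 - (-1))/(1 - (-1)) × (0.8 - 3)/(1 - 3) = 0.990000
L_2(0.8) = (0.8 - (-1))/(3 - (-1)) × (0.8 - 1)/(3 - 1) = -0.045000

P(0.8) = (-3)×L_0(0.8) + (-1)×L_1(0.8) + 4×L_2(0.8)
P(0.8) = -1.335000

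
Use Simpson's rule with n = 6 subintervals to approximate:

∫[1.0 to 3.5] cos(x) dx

f(x) = cos(x)
a = 1.0, b = 3.5, n = 6
h = (b - a)/n = 0.416667

Simpson's rule: (h/3)[f(x₀) + 4f(x₁) + 2f(x₂) + ... + f(xₙ)]

x_0 = 1.0000, f(x_0) = 0.540302, coefficient = 1
x_1 = 1.4167, f(x_1) = 0.153520, coefficient = 4
x_2 = 1.8333, f(x_2) = -0.259531, coefficient = 2
x_3 = 2.2500, f(x_3) = -0.628174, coefficient = 4
x_4 = 2.6667, f(x_4) = -0.889327, coefficient = 2
x_5 = 3.0833, f(x_5) = -0.998303, coefficient = 4
x_6 = 3.5000, f(x_6) = -0.936457, coefficient = 1

I ≈ (0.416667/3) × -8.585698 = -1.192458
Exact value: -1.192254
Error: 0.000204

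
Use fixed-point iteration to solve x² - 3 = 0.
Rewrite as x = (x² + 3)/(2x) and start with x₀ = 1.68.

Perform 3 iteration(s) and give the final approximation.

Equation: x² - 3 = 0
Fixed-point form: x = (x² + 3)/(2x)
x₀ = 1.68

x_1 = g(1.680000) = 1.732857
x_2 = g(1.732857) = 1.732051
x_3 = g(1.732051) = 1.732051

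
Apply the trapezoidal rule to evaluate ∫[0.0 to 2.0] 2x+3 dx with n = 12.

f(x) = 2x+3
a = 0.0, b = 2.0, n = 12
h = (b - a)/n = 0.166667

Trapezoidal rule: (h/2)[f(x₀) + 2f(x₁) + 2f(x₂) + ... + f(xₙ)]

x_0 = 0.0000, f(x_0) = 3.000000, coefficient = 1
x_1 = 0.1667, f(x_1) = 3.333333, coefficient = 2
x_2 = 0.3333, f(x_2) = 3.666667, coefficient = 2
x_3 = 0.5000, f(x_3) = 4.000000, coefficient = 2
x_4 = 0.6667, f(x_4) = 4.333333, coefficient = 2
x_5 = 0.8333, f(x_5) = 4.666667, coefficient = 2
x_6 = 1.0000, f(x_6) = 5.000000, coefficient = 2
x_7 = 1.1667, f(x_7) = 5.333333, coefficient = 2
x_8 = 1.3333, f(x_8) = 5.666667, coefficient = 2
x_9 = 1.5000, f(x_9) = 6.000000, coefficient = 2
x_10 = 1.6667, f(x_10) = 6.333333, coefficient = 2
x_11 = 1.8333, f(x_11) = 6.666667, coefficient = 2
x_12 = 2.0000, f(x_12) = 7.000000, coefficient = 1

I ≈ (0.166667/2) × 120.000000 = 10.000000
Exact value: 10.000000
Error: 0.000000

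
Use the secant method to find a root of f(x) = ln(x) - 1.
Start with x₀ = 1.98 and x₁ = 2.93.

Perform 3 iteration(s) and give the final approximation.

f(x) = ln(x) - 1
x₀ = 1.98, x₁ = 2.93

Secant formula: x_{n+1} = x_n - f(x_n)(x_n - x_{n-1})/(f(x_n) - f(x_{n-1}))

Iteration 1:
  f(1.980000) = -0.316903
  f(2.930000) = 0.075002
  x_2 = 2.930000 - 0.075002×(2.930000 - 1.980000)/(0.075002 - (-0.316903))
       = 2.748190
Iteration 2:
  f(2.930000) = 0.075002
  f(2.748190) = 0.010943
  x_3 = 2.748190 - 0.010943×(2.748190 - 2.930000)/(0.010943 - 0.075002)
       = 2.717134
Iteration 3:
  f(2.748190) = 0.010943
  f(2.717134) = -0.000422
  x_4 = 2.717134 - (-0.000422)×(2.717134 - 2.748190)/(-0.000422 - 0.010943)
       = 2.718288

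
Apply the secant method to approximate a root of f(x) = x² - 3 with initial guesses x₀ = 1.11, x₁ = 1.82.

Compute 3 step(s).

f(x) = x² - 3
x₀ = 1.11, x₁ = 1.82

Secant formula: x_{n+1} = x_n - f(x_n)(x_n - x_{n-1})/(f(x_n) - f(x_{n-1}))

Iteration 1:
  f(1.110000) = -1.767900
  f(1.820000) = 0.312400
  x_2 = 1.820000 - 0.312400×(1.820000 - 1.110000)/(0.312400 - (-1.767900))
       = 1.713379
Iteration 2:
  f(1.820000) = 0.312400
  f(1.713379) = -0.064333
  x_3 = 1.713379 - (-0.064333)×(1.713379 - 1.820000)/(-0.064333 - 0.312400)
       = 1.731586
Iteration 3:
  f(1.713379) = -0.064333
  f(1.731586) = -0.001610
  x_4 = 1.731586 - (-0.001610)×(1.731586 - 1.713379)/(-0.001610 - (-0.064333))
       = 1.732053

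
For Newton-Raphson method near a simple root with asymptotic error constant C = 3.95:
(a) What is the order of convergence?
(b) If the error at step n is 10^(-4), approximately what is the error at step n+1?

(a) Newton-Raphson has quadratic (order 2) convergence near simple roots.
    This means |e_{n+1}| ≈ C|e_n|².

(b) With |e_n| = 10^(-4) and C = 3.95:
    |e_{n+1}| ≈ 3.95 × (10^(-4))² = 3.95 × 10^(-8)

(a) 2 (quadratic); (b) |e_{n+1}| ≈ 3.950e-08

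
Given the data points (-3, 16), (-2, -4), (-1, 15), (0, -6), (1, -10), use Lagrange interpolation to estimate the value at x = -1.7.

Lagrange interpolation formula:
P(x) = Σ yᵢ × Lᵢ(x)
where Lᵢ(x) = Π_{j≠i} (x - xⱼ)/(xᵢ - xⱼ)

L_0(-1.7) = (-1.7 - (-2))/(-3 - (-2)) × (-1.7 - (-1))/(-3 - (-1)) × (-1.7 - 0)/(-3 - 0) × (-1.7 - 1)/(-3 - 1) = -0.040163
L_1(-1.7) = (-1.7 - (-3))/(-2 - (-3)) × (-1.7 - (-1))/(-2 - (-1)) × (-1.7 - 0)/(-2 - 0) × (-1.7 - 1)/(-2 - 1) = 0.696150
L_2(-1.7) = (-1.7 - (-3))/(-1 - (-3)) × (-1.7 - (-2))/(-1 - (-2)) × (-1.7 - 0)/(-1 - 0) × (-1.7 - 1)/(-1 - 1) = 0.447525
L_3(-1.7) = (-1.7 - (-3))/(0 - (-3)) × (-1.7 - (-2))/(0 - (-2)) × (-1.7 - (-1))/(0 - (-1)) × (-1.7 - 1)/(0 - 1) = -0.122850
L_4(-1.7) = (-1.7 - (-3))/(1 - (-3)) × (-1.7 - (-2))/(1 - (-2)) × (-1.7 - (-1))/(1 - (-1)) × (-1.7 - 0)/(1 - 0) = 0.019338

P(-1.7) = 16×L_0(-1.7) + (-4)×L_1(-1.7) + 15×L_2(-1.7) + (-6)×L_3(-1.7) + (-10)×L_4(-1.7)
P(-1.7) = 3.829400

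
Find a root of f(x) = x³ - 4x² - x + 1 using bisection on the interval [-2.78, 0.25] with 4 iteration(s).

f(x) = x³ - 4x² - x + 1
Initial interval: [-2.78, 0.25]

Iteration 1:
  c_1 = (-2.780000 + 0.250000)/2 = -1.265000
  f(c_1) = f(-1.265000) = -6.160185
  f(a) × f(c) ≥ 0, new interval: [-1.265000, 0.250000]
Iteration 2:
  c_2 = (-1.265000 + 0.250000)/2 = -0.507500
  f(c_2) = f(-0.507500) = 0.346565
  f(a) × f(c) < 0, new interval: [-1.265000, -0.507500]
Iteration 3:
  c_3 = (-1.265000 + (-0.507500))/2 = -0.886250
  f(c_3) = f(-0.886250) = -1.951602
  f(a) × f(c) ≥ 0, new interval: [-0.886250, -0.507500]
Iteration 4:
  c_4 = (-0.886250 + (-0.507500))/2 = -0.696875
  f(c_4) = f(-0.696875) = -0.584091
  f(a) × f(c) ≥ 0, new interval: [-0.696875, -0.507500]

After 4 iteration(s), the approximation is c_4 = -0.696875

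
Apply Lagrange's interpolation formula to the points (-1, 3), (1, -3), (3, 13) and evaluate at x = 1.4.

Lagrange interpolation formula:
P(x) = Σ yᵢ × Lᵢ(x)
where Lᵢ(x) = Π_{j≠i} (x - xⱼ)/(xᵢ - xⱼ)

L_0(1.4) = (1.4 - 1)/(-1 - 1) × (1.4 - 3)/(-1 - 3) = -0.080000
L_1(1.4) = (1.4 - (-1))/(1 - (-1)) × (1.4 - 3)/(1 - 3) = 0.960000
L_2(1.4) = (1.4 - (-1))/(3 - (-1)) × (1.4 - 1)/(3 - 1) = 0.120000

P(1.4) = 3×L_0(1.4) + (-3)×L_1(1.4) + 13×L_2(1.4)
P(1.4) = -1.560000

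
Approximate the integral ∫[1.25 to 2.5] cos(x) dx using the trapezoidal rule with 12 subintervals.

f(x) = cos(x)
a = 1.25, b = 2.5, n = 12
h = (b - a)/n = 0.104167

Trapezoidal rule: (h/2)[f(x₀) + 2f(x₁) + 2f(x₂) + ... + f(xₙ)]

x_0 = 1.2500, f(x_0) = 0.315322, coefficient = 1
x_1 = 1.3542, f(x_1) = 0.214939, coefficient = 2
x_2 = 1.4583, f(x_2) = 0.112226, coefficient = 2
x_3 = 1.5625, f(x_3) = 0.008296, coefficient = 2
x_4 = 1.6667, f(x_4) = -0.095724, coefficient = 2
x_5 = 1.7708, f(x_5) = -0.198706, coefficient = 2
x_6 = 1.8750, f(x_6) = -0.299534, coefficient = 2
x_7 = 1.9792, f(x_7) = -0.397114, coefficient = 2
x_8 = 2.0833, f(x_8) = -0.490390, coefficient = 2
x_9 = 2.1875, f(x_9) = -0.578349, coefficient = 2
x_10 = 2.2917, f(x_10) = -0.660039, coefficient = 2
x_11 = 2.3958, f(x_11) = -0.734573, coefficient = 2
x_12 = 2.5000, f(x_12) = -0.801144, coefficient = 1

I ≈ (0.104167/2) × -6.723753 = -0.350195
Exact value: -0.350512
Error: 0.000317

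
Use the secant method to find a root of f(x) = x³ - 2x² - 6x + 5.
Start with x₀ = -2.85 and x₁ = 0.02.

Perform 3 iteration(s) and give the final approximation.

f(x) = x³ - 2x² - 6x + 5
x₀ = -2.85, x₁ = 0.02

Secant formula: x_{n+1} = x_n - f(x_n)(x_n - x_{n-1})/(f(x_n) - f(x_{n-1}))

Iteration 1:
  f(-2.850000) = -17.294125
  f(0.020000) = 4.879208
  x_2 = 0.020000 - 4.879208×(0.020000 - (-2.850000))/(4.879208 - (-17.294125))
       = -0.611539
Iteration 2:
  f(0.020000) = 4.879208
  f(-0.611539) = 7.692571
  x_3 = -0.611539 - 7.692571×(-0.611539 - 0.020000)/(7.692571 - 4.879208)
       = 1.115277
Iteration 3:
  f(-0.611539) = 7.692571
  f(1.115277) = -2.792116
  x_4 = 1.115277 - (-2.792116)×(1.115277 - (-0.611539))/(-2.792116 - 7.692571)
       = 0.655418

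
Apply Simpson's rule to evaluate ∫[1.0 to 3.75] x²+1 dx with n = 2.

f(x) = x²+1
a = 1.0, b = 3.75, n = 2
h = (b - a)/n = 1.375000

Simpson's rule: (h/3)[f(x₀) + 4f(x₁) + 2f(x₂) + ... + f(xₙ)]

x_0 = 1.0000, f(x_0) = 2.000000, coefficient = 1
x_1 = 2.3750, f(x_1) = 6.640625, coefficient = 4
x_2 = 3.7500, f(x_2) = 15.062500, coefficient = 1

I ≈ (1.375000/3) × 43.625000 = 19.994792
Exact value: 19.994792
Error: 0.000000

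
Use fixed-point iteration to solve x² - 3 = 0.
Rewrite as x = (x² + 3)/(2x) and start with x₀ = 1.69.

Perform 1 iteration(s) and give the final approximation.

Equation: x² - 3 = 0
Fixed-point form: x = (x² + 3)/(2x)
x₀ = 1.69

x_1 = g(1.690000) = 1.732574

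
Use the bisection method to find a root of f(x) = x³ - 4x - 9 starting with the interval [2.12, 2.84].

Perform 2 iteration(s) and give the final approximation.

f(x) = x³ - 4x - 9
Initial interval: [2.12, 2.84]

Iteration 1:
  c_1 = (2.120000 + 2.840000)/2 = 2.480000
  f(c_1) = f(2.480000) = -3.667008
  f(a) × f(c) ≥ 0, new interval: [2.480000, 2.840000]
Iteration 2:
  c_2 = (2.480000 + 2.840000)/2 = 2.660000
  f(c_2) = f(2.660000) = -0.818904
  f(a) × f(c) ≥ 0, new interval: [2.660000, 2.840000]

After 2 iteration(s), the approximation is c_2 = 2.660000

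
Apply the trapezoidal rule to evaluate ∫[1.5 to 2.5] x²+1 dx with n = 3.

f(x) = x²+1
a = 1.5, b = 2.5, n = 3
h = (b - a)/n = 0.333333

Trapezoidal rule: (h/2)[f(x₀) + 2f(x₁) + 2f(x₂) + ... + f(xₙ)]

x_0 = 1.5000, f(x_0) = 3.250000, coefficient = 1
x_1 = 1.8333, f(x_1) = 4.361111, coefficient = 2
x_2 = 2.1667, f(x_2) = 5.694444, coefficient = 2
x_3 = 2.5000, f(x_3) = 7.250000, coefficient = 1

I ≈ (0.333333/2) × 30.611111 = 5.101852
Exact value: 5.083333
Error: 0.018519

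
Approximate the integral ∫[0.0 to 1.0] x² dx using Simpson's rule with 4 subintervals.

f(x) = x²
a = 0.0, b = 1.0, n = 4
h = (b - a)/n = 0.250000

Simpson's rule: (h/3)[f(x₀) + 4f(x₁) + 2f(x₂) + ... + f(xₙ)]

x_0 = 0.0000, f(x_0) = 0.000000, coefficient = 1
x_1 = 0.2500, f(x_1) = 0.062500, coefficient = 4
x_2 = 0.5000, f(x_2) = 0.250000, coefficient = 2
x_3 = 0.7500, f(x_3) = 0.562500, coefficient = 4
x_4 = 1.0000, f(x_4) = 1.000000, coefficient = 1

I ≈ (0.250000/3) × 4.000000 = 0.333333
Exact value: 0.333333
Error: 0.000000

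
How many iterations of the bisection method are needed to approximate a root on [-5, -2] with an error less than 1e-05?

We need (b-a)/2^n ≤ 1e-05
(-2 - (-5))/2^n ≤ 1e-05
3/2^n ≤ 1e-05
2^n ≥ 300000
n ≥ log₂(300000) = 18.19
n ≥ 19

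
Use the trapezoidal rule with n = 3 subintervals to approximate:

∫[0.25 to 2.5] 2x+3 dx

f(x) = 2x+3
a = 0.25, b = 2.5, n = 3
h = (b - a)/n = 0.750000

Trapezoidal rule: (h/2)[f(x₀) + 2f(x₁) + 2f(x₂) + ... + f(xₙ)]

x_0 = 0.2500, f(x_0) = 3.500000, coefficient = 1
x_1 = 1.0000, f(x_1) = 5.000000, coefficient = 2
x_2 = 1.7500, f(x_2) = 6.500000, coefficient = 2
x_3 = 2.5000, f(x_3) = 8.000000, coefficient = 1

I ≈ (0.750000/2) × 34.500000 = 12.937500
Exact value: 12.937500
Error: 0.000000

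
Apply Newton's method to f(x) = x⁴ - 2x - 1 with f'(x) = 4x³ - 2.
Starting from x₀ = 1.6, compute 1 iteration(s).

f(x) = x⁴ - 2x - 1
f'(x) = 4x³ - 2
x₀ = 1.6

Newton-Raphson formula: x_{n+1} = x_n - f(x_n)/f'(x_n)

Iteration 1:
  f(1.600000) = 2.353600
  f'(1.600000) = 14.384000
  x_1 = 1.600000 - 2.353600/14.384000 = 1.436374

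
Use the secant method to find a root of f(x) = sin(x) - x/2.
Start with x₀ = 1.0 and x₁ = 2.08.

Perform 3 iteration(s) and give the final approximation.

f(x) = sin(x) - x/2
x₀ = 1.0, x₁ = 2.08

Secant formula: x_{n+1} = x_n - f(x_n)(x_n - x_{n-1})/(f(x_n) - f(x_{n-1}))

Iteration 1:
  f(1.000000) = 0.341471
  f(2.080000) = -0.166867
  x_2 = 2.080000 - (-0.166867)×(2.080000 - 1.000000)/(-0.166867 - 0.341471)
       = 1.725479
Iteration 2:
  f(2.080000) = -0.166867
  f(1.725479) = 0.125321
  x_3 = 1.725479 - 0.125321×(1.725479 - 2.080000)/(0.125321 - (-0.166867))
       = 1.877535
Iteration 3:
  f(1.725479) = 0.125321
  f(1.877535) = 0.014556
  x_4 = 1.877535 - 0.014556×(1.877535 - 1.725479)/(0.014556 - 0.125321)
       = 1.897517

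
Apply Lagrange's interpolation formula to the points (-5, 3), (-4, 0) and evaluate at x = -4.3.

Lagrange interpolation formula:
P(x) = Σ yᵢ × Lᵢ(x)
where Lᵢ(x) = Π_{j≠i} (x - xⱼ)/(xᵢ - xⱼ)

L_0(-4.3) = (-4.3 - (-4))/(-5 - (-4)) = 0.300000
L_1(-4.3) = (-4.3 - (-5))/(-4 - (-5)) = 0.700000

P(-4.3) = 3×L_0(-4.3) + 0×L_1(-4.3)
P(-4.3) = 0.900000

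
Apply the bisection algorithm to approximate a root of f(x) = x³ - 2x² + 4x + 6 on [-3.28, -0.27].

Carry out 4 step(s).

f(x) = x³ - 2x² + 4x + 6
Initial interval: [-3.28, -0.27]

Iteration 1:
  c_1 = (-3.280000 + (-0.270000))/2 = -1.775000
  f(c_1) = f(-1.775000) = -12.993609
  f(a) × f(c) ≥ 0, new interval: [-1.775000, -0.270000]
Iteration 2:
  c_2 = (-1.775000 + (-0.270000))/2 = -1.022500
  f(c_2) = f(-1.022500) = -1.250043
  f(a) × f(c) ≥ 0, new interval: [-1.022500, -0.270000]
Iteration 3:
  c_3 = (-1.022500 + (-0.270000))/2 = -0.646250
  f(c_3) = f(-0.646250) = 2.309823
  f(a) × f(c) < 0, new interval: [-1.022500, -0.646250]
Iteration 4:
  c_4 = (-1.022500 + (-0.646250))/2 = -0.834375
  f(c_4) = f(-0.834375) = 0.689260
  f(a) × f(c) < 0, new interval: [-1.022500, -0.834375]

After 4 iteration(s), the approximation is c_4 = -0.834375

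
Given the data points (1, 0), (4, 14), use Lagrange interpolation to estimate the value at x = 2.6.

Lagrange interpolation formula:
P(x) = Σ yᵢ × Lᵢ(x)
where Lᵢ(x) = Π_{j≠i} (x - xⱼ)/(xᵢ - xⱼ)

L_0(2.6) = (2.6 - 4)/(1 - 4) = 0.466667
L_1(2.6) = (2.6 - 1)/(4 - 1) = 0.533333

P(2.6) = 0×L_0(2.6) + 14×L_1(2.6)
P(2.6) = 7.466667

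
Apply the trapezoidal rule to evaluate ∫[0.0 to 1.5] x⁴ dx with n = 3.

f(x) = x⁴
a = 0.0, b = 1.5, n = 3
h = (b - a)/n = 0.500000

Trapezoidal rule: (h/2)[f(x₀) + 2f(x₁) + 2f(x₂) + ... + f(xₙ)]

x_0 = 0.0000, f(x_0) = 0.000000, coefficient = 1
x_1 = 0.5000, f(x_1) = 0.062500, coefficient = 2
x_2 = 1.0000, f(x_2) = 1.000000, coefficient = 2
x_3 = 1.5000, f(x_3) = 5.062500, coefficient = 1

I ≈ (0.500000/2) × 7.187500 = 1.796875
Exact value: 1.518750
Error: 0.278125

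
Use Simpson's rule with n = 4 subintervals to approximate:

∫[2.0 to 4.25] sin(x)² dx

f(x) = sin(x)²
a = 2.0, b = 4.25, n = 4
h = (b - a)/n = 0.562500

Simpson's rule: (h/3)[f(x₀) + 4f(x₁) + 2f(x₂) + ... + f(xₙ)]

x_0 = 2.0000, f(x_0) = 0.826822, coefficient = 1
x_1 = 2.5625, f(x_1) = 0.299499, coefficient = 4
x_2 = 3.1250, f(x_2) = 0.000275, coefficient = 2
x_3 = 3.6875, f(x_3) = 0.269562, coefficient = 4
x_4 = 4.2500, f(x_4) = 0.801006, coefficient = 1

I ≈ (0.562500/3) × 3.904622 = 0.732117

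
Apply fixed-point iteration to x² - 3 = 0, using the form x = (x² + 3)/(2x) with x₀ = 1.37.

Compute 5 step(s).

Equation: x² - 3 = 0
Fixed-point form: x = (x² + 3)/(2x)
x₀ = 1.37

x_1 = g(1.370000) = 1.779891
x_2 = g(1.779891) = 1.732694
x_3 = g(1.732694) = 1.732051
x_4 = g(1.732051) = 1.732051
x_5 = g(1.732051) = 1.732051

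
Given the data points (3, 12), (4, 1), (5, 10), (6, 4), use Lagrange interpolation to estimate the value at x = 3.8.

Lagrange interpolation formula:
P(x) = Σ yᵢ × Lᵢ(x)
where Lᵢ(x) = Π_{j≠i} (x - xⱼ)/(xᵢ - xⱼ)

L_0(3.8) = (3.8 - 4)/(3 - 4) × (3.8 - 5)/(3 - 5) × (3.8 - 6)/(3 - 6) = 0.088000
L_1(3.8) = (3.8 - 3)/(4 - 3) × (3.8 - 5)/(4 - 5) × (3.8 - 6)/(4 - 6) = 1.056000
L_2(3.8) = (3.8 - 3)/(5 - 3) × (3.8 - 4)/(5 - 4) × (3.8 - 6)/(5 - 6) = -0.176000
L_3(3.8) = (3.8 - 3)/(6 - 3) × (3.8 - 4)/(6 - 4) × (3.8 - 5)/(6 - 5) = 0.032000

P(3.8) = 12×L_0(3.8) + 1×L_1(3.8) + 10×L_2(3.8) + 4×L_3(3.8)
P(3.8) = 0.480000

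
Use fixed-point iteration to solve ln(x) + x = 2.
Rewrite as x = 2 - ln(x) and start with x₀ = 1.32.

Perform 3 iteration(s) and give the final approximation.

Equation: ln(x) + x = 2
Fixed-point form: x = 2 - ln(x)
x₀ = 1.32

x_1 = g(1.320000) = 1.722368
x_2 = g(1.722368) = 1.456300
x_3 = g(1.456300) = 1.624101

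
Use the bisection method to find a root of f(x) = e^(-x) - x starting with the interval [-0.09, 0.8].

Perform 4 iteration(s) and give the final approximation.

f(x) = e^(-x) - x
Initial interval: [-0.09, 0.8]

Iteration 1:
  c_1 = (-0.090000 + 0.800000)/2 = 0.355000
  f(c_1) = f(0.355000) = 0.346173
  f(a) × f(c) ≥ 0, new interval: [0.355000, 0.800000]
Iteration 2:
  c_2 = (0.355000 + 0.800000)/2 = 0.577500
  f(c_2) = f(0.577500) = -0.016200
  f(a) × f(c) < 0, new interval: [0.355000, 0.577500]
Iteration 3:
  c_3 = (0.355000 + 0.577500)/2 = 0.466250
  f(c_3) = f(0.466250) = 0.161100
  f(a) × f(c) ≥ 0, new interval: [0.466250, 0.577500]
Iteration 4:
  c_4 = (0.466250 + 0.577500)/2 = 0.521875
  f(c_4) = f(0.521875) = 0.071532
  f(a) × f(c) ≥ 0, new interval: [0.521875, 0.577500]

After 4 iteration(s), the approximation is c_4 = 0.521875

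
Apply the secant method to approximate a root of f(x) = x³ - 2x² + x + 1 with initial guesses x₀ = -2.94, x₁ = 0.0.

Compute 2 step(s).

f(x) = x³ - 2x² + x + 1
x₀ = -2.94, x₁ = 0.0

Secant formula: x_{n+1} = x_n - f(x_n)(x_n - x_{n-1})/(f(x_n) - f(x_{n-1}))

Iteration 1:
  f(-2.940000) = -44.639384
  f(0.000000) = 1.000000
  x_2 = 0.000000 - 1.000000×(0.000000 - (-2.940000))/(1.000000 - (-44.639384))
       = -0.064418
Iteration 2:
  f(0.000000) = 1.000000
  f(-0.064418) = 0.927015
  x_3 = -0.064418 - 0.927015×(-0.064418 - 0.000000)/(0.927015 - 1.000000)
       = -0.882624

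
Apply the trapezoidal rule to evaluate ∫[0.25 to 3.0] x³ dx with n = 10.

f(x) = x³
a = 0.25, b = 3.0, n = 10
h = (b - a)/n = 0.275000

Trapezoidal rule: (h/2)[f(x₀) + 2f(x₁) + 2f(x₂) + ... + f(xₙ)]

x_0 = 0.2500, f(x_0) = 0.015625, coefficient = 1
x_1 = 0.5250, f(x_1) = 0.144703, coefficient = 2
x_2 = 0.8000, f(x_2) = 0.512000, coefficient = 2
x_3 = 1.0750, f(x_3) = 1.242297, coefficient = 2
x_4 = 1.3500, f(x_4) = 2.460375, coefficient = 2
x_5 = 1.6250, f(x_5) = 4.291016, coefficient = 2
x_6 = 1.9000, f(x_6) = 6.859000, coefficient = 2
x_7 = 2.1750, f(x_7) = 10.289109, coefficient = 2
x_8 = 2.4500, f(x_8) = 14.706125, coefficient = 2
x_9 = 2.7250, f(x_9) = 20.234828, coefficient = 2
x_10 = 3.0000, f(x_10) = 27.000000, coefficient = 1

I ≈ (0.275000/2) × 148.494531 = 20.417998
Exact value: 20.249023
Error: 0.168975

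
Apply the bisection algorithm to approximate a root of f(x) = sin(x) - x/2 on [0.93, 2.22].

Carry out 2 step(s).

f(x) = sin(x) - x/2
Initial interval: [0.93, 2.22]

Iteration 1:
  c_1 = (0.930000 + 2.220000)/2 = 1.575000
  f(c_1) = f(1.575000) = 0.212491
  f(a) × f(c) ≥ 0, new interval: [1.575000, 2.220000]
Iteration 2:
  c_2 = (1.575000 + 2.220000)/2 = 1.897500
  f(c_2) = f(1.897500) = -0.001645
  f(a) × f(c) < 0, new interval: [1.575000, 1.897500]

After 2 iteration(s), the approximation is c_2 = 1.897500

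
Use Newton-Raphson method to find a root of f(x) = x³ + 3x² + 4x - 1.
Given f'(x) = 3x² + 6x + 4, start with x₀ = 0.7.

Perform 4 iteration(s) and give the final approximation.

f(x) = x³ + 3x² + 4x - 1
f'(x) = 3x² + 6x + 4
x₀ = 0.7

Newton-Raphson formula: x_{n+1} = x_n - f(x_n)/f'(x_n)

Iteration 1:
  f(0.700000) = 3.613000
  f'(0.700000) = 9.670000
  x_1 = 0.700000 - 3.613000/9.670000 = 0.326370
Iteration 2:
  f(0.326370) = 0.659798
  f'(0.326370) = 6.277774
  x_2 = 0.326370 - 0.659798/6.277774 = 0.221270
Iteration 3:
  f(0.221270) = 0.042793
  f'(0.221270) = 5.474499
  x_3 = 0.221270 - 0.042793/5.474499 = 0.213453
Iteration 4:
  f(0.213453) = 0.000223
  f'(0.213453) = 5.417404
  x_4 = 0.213453 - 0.000223/5.417404 = 0.213412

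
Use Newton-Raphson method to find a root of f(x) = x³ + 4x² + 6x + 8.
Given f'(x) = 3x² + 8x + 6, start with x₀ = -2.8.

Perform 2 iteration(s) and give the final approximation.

f(x) = x³ + 4x² + 6x + 8
f'(x) = 3x² + 8x + 6
x₀ = -2.8

Newton-Raphson formula: x_{n+1} = x_n - f(x_n)/f'(x_n)

Iteration 1:
  f(-2.800000) = 0.608000
  f'(-2.800000) = 7.120000
  x_1 = -2.800000 - 0.608000/7.120000 = -2.885393
Iteration 2:
  f(-2.885393) = -0.032708
  f'(-2.885393) = 7.893337
  x_2 = -2.885393 - (-0.032708)/7.893337 = -2.881250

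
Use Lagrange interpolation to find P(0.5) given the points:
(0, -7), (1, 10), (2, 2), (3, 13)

Lagrange interpolation formula:
P(x) = Σ yᵢ × Lᵢ(x)
where Lᵢ(x) = Π_{j≠i} (x - xⱼ)/(xᵢ - xⱼ)

L_0(0.5) = (0.5 - 1)/(0 - 1) × (0.5 - 2)/(0 - 2) × (0.5 - 3)/(0 - 3) = 0.312500
L_1(0.5) = (0.5 - 0)/(1 - 0) × (0.5 - 2)/(1 - 2) × (0.5 - 3)/(1 - 3) = 0.937500
L_2(0.5) = (0.5 - 0)/(2 - 0) × (0.5 - 1)/(2 - 1) × (0.5 - 3)/(2 - 3) = -0.312500
L_3(0.5) = (0.5 - 0)/(3 - 0) × (0.5 - 1)/(3 - 1) × (0.5 - 2)/(3 - 2) = 0.062500

P(0.5) = (-7)×L_0(0.5) + 10×L_1(0.5) + 2×L_2(0.5) + 13×L_3(0.5)
P(0.5) = 7.375000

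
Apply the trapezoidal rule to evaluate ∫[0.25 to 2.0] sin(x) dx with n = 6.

f(x) = sin(x)
a = 0.25, b = 2.0, n = 6
h = (b - a)/n = 0.291667

Trapezoidal rule: (h/2)[f(x₀) + 2f(x₁) + 2f(x₂) + ... + f(xₙ)]

x_0 = 0.2500, f(x_0) = 0.247404, coefficient = 1
x_1 = 0.5417, f(x_1) = 0.515565, coefficient = 2
x_2 = 0.8333, f(x_2) = 0.740177, coefficient = 2
x_3 = 1.1250, f(x_3) = 0.902268, coefficient = 2
x_4 = 1.4167, f(x_4) = 0.988146, coefficient = 2
x_5 = 1.7083, f(x_5) = 0.990557, coefficient = 2
x_6 = 2.0000, f(x_6) = 0.909297, coefficient = 1

I ≈ (0.291667/2) × 9.430124 = 1.375226
Exact value: 1.385059
Error: 0.009833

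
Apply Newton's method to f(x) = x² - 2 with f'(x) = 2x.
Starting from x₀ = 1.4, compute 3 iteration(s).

f(x) = x² - 2
f'(x) = 2x
x₀ = 1.4

Newton-Raphson formula: x_{n+1} = x_n - f(x_n)/f'(x_n)

Iteration 1:
  f(1.400000) = -0.040000
  f'(1.400000) = 2.800000
  x_1 = 1.400000 - (-0.040000)/2.800000 = 1.414286
Iteration 2:
  f(1.414286) = 0.000204
  f'(1.414286) = 2.828571
  x_2 = 1.414286 - 0.000204/2.828571 = 1.414214
Iteration 3:
  f(1.414214) = 0.000000
  f'(1.414214) = 2.828427
  x_3 = 1.414214 - 0.000000/2.828427 = 1.414214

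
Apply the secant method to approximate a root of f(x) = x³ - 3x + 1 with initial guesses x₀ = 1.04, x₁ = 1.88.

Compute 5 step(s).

f(x) = x³ - 3x + 1
x₀ = 1.04, x₁ = 1.88

Secant formula: x_{n+1} = x_n - f(x_n)(x_n - x_{n-1})/(f(x_n) - f(x_{n-1}))

Iteration 1:
  f(1.040000) = -0.995136
  f(1.880000) = 2.004672
  x_2 = 1.880000 - 2.004672×(1.880000 - 1.040000)/(2.004672 - (-0.995136))
       = 1.318656
Iteration 2:
  f(1.880000) = 2.004672
  f(1.318656) = -0.663018
  x_3 = 1.318656 - (-0.663018)×(1.318656 - 1.880000)/(-0.663018 - 2.004672)
       = 1.458170
Iteration 3:
  f(1.318656) = -0.663018
  f(1.458170) = -0.274060
  x_4 = 1.458170 - (-0.274060)×(1.458170 - 1.318656)/(-0.274060 - (-0.663018))
       = 1.556473
Iteration 4:
  f(1.458170) = -0.274060
  f(1.556473) = 0.101303
  x_5 = 1.556473 - 0.101303×(1.556473 - 1.458170)/(0.101303 - (-0.274060))
       = 1.529943
Iteration 5:
  f(1.556473) = 0.101303
  f(1.529943) = -0.008653
  x_6 = 1.529943 - (-0.008653)×(1.529943 - 1.556473)/(-0.008653 - 0.101303)
       = 1.532031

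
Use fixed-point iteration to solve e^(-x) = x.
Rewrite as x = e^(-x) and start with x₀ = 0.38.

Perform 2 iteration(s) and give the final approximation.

Equation: e^(-x) = x
Fixed-point form: x = e^(-x)
x₀ = 0.38

x_1 = g(0.380000) = 0.683861
x_2 = g(0.683861) = 0.504665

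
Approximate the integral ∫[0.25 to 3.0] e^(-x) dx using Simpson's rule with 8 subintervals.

f(x) = e^(-x)
a = 0.25, b = 3.0, n = 8
h = (b - a)/n = 0.343750

Simpson's rule: (h/3)[f(x₀) + 4f(x₁) + 2f(x₂) + ... + f(xₙ)]

x_0 = 0.2500, f(x_0) = 0.778801, coefficient = 1
x_1 = 0.5938, f(x_1) = 0.552252, coefficient = 4
x_2 = 0.9375, f(x_2) = 0.391606, coefficient = 2
x_3 = 1.2812, f(x_3) = 0.277690, coefficient = 4
x_4 = 1.6250, f(x_4) = 0.196912, coefficient = 2
x_5 = 1.9688, f(x_5) = 0.139631, coefficient = 4
x_6 = 2.3125, f(x_6) = 0.099013, coefficient = 2
x_7 = 2.6562, f(x_7) = 0.070211, coefficient = 4
x_8 = 3.0000, f(x_8) = 0.049787, coefficient = 1

I ≈ (0.343750/3) × 6.362788 = 0.729069
Exact value: 0.729014
Error: 0.000056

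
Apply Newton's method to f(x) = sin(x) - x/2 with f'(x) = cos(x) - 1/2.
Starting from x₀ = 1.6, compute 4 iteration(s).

f(x) = sin(x) - x/2
f'(x) = cos(x) - 1/2
x₀ = 1.6

Newton-Raphson formula: x_{n+1} = x_n - f(x_n)/f'(x_n)

Iteration 1:
  f(1.600000) = 0.199574
  f'(1.600000) = -0.529200
  x_1 = 1.600000 - 0.199574/(-0.529200) = 1.977124
Iteration 2:
  f(1.977124) = -0.069983
  f'(1.977124) = -0.895238
  x_2 = 1.977124 - (-0.069983)/(-0.895238) = 1.898951
Iteration 3:
  f(1.898951) = -0.002837
  f'(1.898951) = -0.822297
  x_3 = 1.898951 - (-0.002837)/(-0.822297) = 1.895501
Iteration 4:
  f(1.895501) = -0.000006
  f'(1.895501) = -0.819029
  x_4 = 1.895501 - (-0.000006)/(-0.819029) = 1.895494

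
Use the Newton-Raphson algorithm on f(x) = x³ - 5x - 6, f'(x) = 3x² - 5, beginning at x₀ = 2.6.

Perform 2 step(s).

f(x) = x³ - 5x - 6
f'(x) = 3x² - 5
x₀ = 2.6

Newton-Raphson formula: x_{n+1} = x_n - f(x_n)/f'(x_n)

Iteration 1:
  f(2.600000) = -1.424000
  f'(2.600000) = 15.280000
  x_1 = 2.600000 - (-1.424000)/15.280000 = 2.693194
Iteration 2:
  f(2.693194) = 0.068553
  f'(2.693194) = 16.759877
  x_2 = 2.693194 - 0.068553/16.759877 = 2.689103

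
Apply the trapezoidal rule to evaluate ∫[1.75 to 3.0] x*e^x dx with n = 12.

f(x) = x*e^x
a = 1.75, b = 3.0, n = 12
h = (b - a)/n = 0.104167

Trapezoidal rule: (h/2)[f(x₀) + 2f(x₁) + 2f(x₂) + ... + f(xₙ)]

x_0 = 1.7500, f(x_0) = 10.070555, coefficient = 1
x_1 = 1.8542, f(x_1) = 11.841402, coefficient = 2
x_2 = 1.9583, f(x_2) = 13.879697, coefficient = 2
x_3 = 2.0625, f(x_3) = 16.222819, coefficient = 2
x_4 = 2.1667, f(x_4) = 18.913133, coefficient = 2
x_5 = 2.2708, f(x_5) = 21.998631, coefficient = 2
x_6 = 2.3750, f(x_6) = 25.533656, coefficient = 2
x_7 = 2.4792, f(x_7) = 29.579725, coefficient = 2
x_8 = 2.5833, f(x_8) = 34.206439, coefficient = 2
x_9 = 2.6875, f(x_9) = 39.492524, coefficient = 2
x_10 = 2.7917, f(x_10) = 45.526995, coefficient = 2
x_11 = 2.8958, f(x_11) = 52.410463, coefficient = 2
x_12 = 3.0000, f(x_12) = 60.256611, coefficient = 1

I ≈ (0.104167/2) × 689.538134 = 35.913444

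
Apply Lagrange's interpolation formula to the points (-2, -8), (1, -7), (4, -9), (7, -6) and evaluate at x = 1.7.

Lagrange interpolation formula:
P(x) = Σ yᵢ × Lᵢ(x)
where Lᵢ(x) = Π_{j≠i} (x - xⱼ)/(xᵢ - xⱼ)

L_0(1.7) = (1.7 - 1)/(-2 - 1) × (1.7 - 4)/(-2 - 4) × (1.7 - 7)/(-2 - 7) = -0.052673
L_1(1.7) = (1.7 - (-2))/(1 - (-2)) × (1.7 - 4)/(1 - 4) × (1.7 - 7)/(1 - 7) = 0.835241
L_2(1.7) = (1.7 - (-2))/(4 - (-2)) × (1.7 - 1)/(4 - 1) × (1.7 - 7)/(4 - 7) = 0.254204
L_3(1.7) = (1.7 - (-2))/(7 - (-2)) × (1.7 - 1)/(7 - 1) × (1.7 - 4)/(7 - 4) = -0.036772

P(1.7) = (-8)×L_0(1.7) + (-7)×L_1(1.7) + (-9)×L_2(1.7) + (-6)×L_3(1.7)
P(1.7) = -7.492506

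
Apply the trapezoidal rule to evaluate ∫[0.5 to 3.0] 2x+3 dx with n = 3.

f(x) = 2x+3
a = 0.5, b = 3.0, n = 3
h = (b - a)/n = 0.833333

Trapezoidal rule: (h/2)[f(x₀) + 2f(x₁) + 2f(x₂) + ... + f(xₙ)]

x_0 = 0.5000, f(x_0) = 4.000000, coefficient = 1
x_1 = 1.3333, f(x_1) = 5.666667, coefficient = 2
x_2 = 2.1667, f(x_2) = 7.333333, coefficient = 2
x_3 = 3.0000, f(x_3) = 9.000000, coefficient = 1

I ≈ (0.833333/2) × 39.000000 = 16.250000
Exact value: 16.250000
Error: 0.000000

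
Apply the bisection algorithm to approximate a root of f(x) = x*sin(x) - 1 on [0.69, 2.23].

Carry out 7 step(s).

f(x) = x*sin(x) - 1
Initial interval: [0.69, 2.23]

Iteration 1:
  c_1 = (0.690000 + 2.230000)/2 = 1.460000
  f(c_1) = f(1.460000) = 0.451048
  f(a) × f(c) < 0, new interval: [0.690000, 1.460000]
Iteration 2:
  c_2 = (0.690000 + 1.460000)/2 = 1.075000
  f(c_2) = f(1.075000) = -0.054441
  f(a) × f(c) ≥ 0, new interval: [1.075000, 1.460000]
Iteration 3:
  c_3 = (1.075000 + 1.460000)/2 = 1.267500
  f(c_3) = f(1.267500) = 0.209648
  f(a) × f(c) < 0, new interval: [1.075000, 1.267500]
Iteration 4:
  c_4 = (1.075000 + 1.267500)/2 = 1.171250
  f(c_4) = f(1.171250) = 0.079000
  f(a) × f(c) < 0, new interval: [1.075000, 1.171250]
Iteration 5:
  c_5 = (1.075000 + 1.171250)/2 = 1.123125
  f(c_5) = f(1.123125) = 0.012450
  f(a) × f(c) < 0, new interval: [1.075000, 1.123125]
Iteration 6:
  c_6 = (1.075000 + 1.123125)/2 = 1.099063
  f(c_6) = f(1.099063) = -0.020975
  f(a) × f(c) ≥ 0, new interval: [1.099063, 1.123125]
Iteration 7:
  c_7 = (1.099063 + 1.123125)/2 = 1.111094
  f(c_7) = f(1.111094) = -0.004255
  f(a) × f(c) ≥ 0, new interval: [1.111094, 1.123125]

After 7 iteration(s), the approximation is c_7 = 1.111094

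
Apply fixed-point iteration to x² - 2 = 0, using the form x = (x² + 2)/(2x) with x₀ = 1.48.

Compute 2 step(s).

Equation: x² - 2 = 0
Fixed-point form: x = (x² + 2)/(2x)
x₀ = 1.48

x_1 = g(1.480000) = 1.415676
x_2 = g(1.415676) = 1.414214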